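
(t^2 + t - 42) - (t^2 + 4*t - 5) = -3*t - 37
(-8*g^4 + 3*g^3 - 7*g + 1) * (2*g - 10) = -16*g^5 + 86*g^4 - 30*g^3 - 14*g^2 + 72*g - 10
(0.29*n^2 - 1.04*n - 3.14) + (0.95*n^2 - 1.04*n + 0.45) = 1.24*n^2 - 2.08*n - 2.69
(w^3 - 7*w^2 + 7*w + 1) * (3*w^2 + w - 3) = 3*w^5 - 20*w^4 + 11*w^3 + 31*w^2 - 20*w - 3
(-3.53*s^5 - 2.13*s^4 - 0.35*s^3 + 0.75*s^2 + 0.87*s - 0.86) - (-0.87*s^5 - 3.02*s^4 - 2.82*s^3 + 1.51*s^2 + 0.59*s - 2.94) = -2.66*s^5 + 0.89*s^4 + 2.47*s^3 - 0.76*s^2 + 0.28*s + 2.08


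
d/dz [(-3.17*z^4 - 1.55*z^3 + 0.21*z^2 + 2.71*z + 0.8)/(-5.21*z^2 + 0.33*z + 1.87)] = (33.0314*z^5 + 4.9372*z^4 - 24.7346*z^3 + 5.4929*z^2 + 9.1214*z + 4.8037)/(27.1441*z^4 - 3.4386*z^3 - 19.3765*z^2 + 1.2342*z + 3.4969)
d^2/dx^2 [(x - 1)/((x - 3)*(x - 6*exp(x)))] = 2*((x - 3)^2*(x - 1)*(6*exp(x) - 1)^2 + (x - 3)^2*(x - 6*exp(x))*(3*(x - 1)*exp(x) + 6*exp(x) - 1) - (x - 3)*(x - 1)*(x - 6*exp(x))*(6*exp(x) - 1) - (x - 3)*(x - 6*exp(x))^2 + (x - 1)*(x - 6*exp(x))^2)/((x - 3)^3*(x - 6*exp(x))^3)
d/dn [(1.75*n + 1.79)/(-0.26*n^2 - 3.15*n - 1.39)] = (0.455*n^2 + 0.930800000000001*n + 3.206)/(0.0676*n^4 + 1.638*n^3 + 10.6453*n^2 + 8.757*n + 1.9321)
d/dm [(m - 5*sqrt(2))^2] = 2*m - 10*sqrt(2)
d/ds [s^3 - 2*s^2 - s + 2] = 3*s^2 - 4*s - 1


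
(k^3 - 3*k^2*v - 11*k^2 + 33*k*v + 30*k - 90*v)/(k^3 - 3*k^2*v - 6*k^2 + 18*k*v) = (k - 5)/k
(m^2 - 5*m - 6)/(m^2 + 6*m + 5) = (m - 6)/(m + 5)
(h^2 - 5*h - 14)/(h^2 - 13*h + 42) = (h + 2)/(h - 6)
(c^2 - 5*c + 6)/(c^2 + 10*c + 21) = (c^2 - 5*c + 6)/(c^2 + 10*c + 21)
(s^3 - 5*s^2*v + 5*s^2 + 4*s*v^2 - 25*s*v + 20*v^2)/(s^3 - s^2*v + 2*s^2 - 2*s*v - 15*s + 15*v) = (s - 4*v)/(s - 3)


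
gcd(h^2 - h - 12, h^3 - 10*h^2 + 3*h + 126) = h + 3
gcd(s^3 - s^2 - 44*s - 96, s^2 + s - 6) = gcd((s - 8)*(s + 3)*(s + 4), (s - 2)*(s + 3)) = s + 3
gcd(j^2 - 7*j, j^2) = j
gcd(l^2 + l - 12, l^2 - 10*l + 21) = l - 3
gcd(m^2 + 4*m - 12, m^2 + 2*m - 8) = m - 2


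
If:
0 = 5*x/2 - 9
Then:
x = 18/5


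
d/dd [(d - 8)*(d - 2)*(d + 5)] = 3*d^2 - 10*d - 34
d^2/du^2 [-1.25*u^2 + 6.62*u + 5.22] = -2.50000000000000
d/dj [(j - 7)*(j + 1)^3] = 4*(j - 5)*(j + 1)^2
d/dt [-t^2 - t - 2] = -2*t - 1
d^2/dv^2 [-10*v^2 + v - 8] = -20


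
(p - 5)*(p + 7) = p^2 + 2*p - 35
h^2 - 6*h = h*(h - 6)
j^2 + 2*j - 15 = (j - 3)*(j + 5)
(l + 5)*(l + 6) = l^2 + 11*l + 30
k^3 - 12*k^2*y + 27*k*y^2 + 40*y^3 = (k - 8*y)*(k - 5*y)*(k + y)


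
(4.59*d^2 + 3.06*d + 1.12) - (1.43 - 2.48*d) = 4.59*d^2 + 5.54*d - 0.31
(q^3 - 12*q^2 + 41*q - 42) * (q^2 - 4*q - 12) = q^5 - 16*q^4 + 77*q^3 - 62*q^2 - 324*q + 504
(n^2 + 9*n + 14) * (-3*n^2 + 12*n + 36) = -3*n^4 - 15*n^3 + 102*n^2 + 492*n + 504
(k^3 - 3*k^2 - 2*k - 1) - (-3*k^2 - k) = k^3 - k - 1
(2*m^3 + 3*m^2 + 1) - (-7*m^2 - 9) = 2*m^3 + 10*m^2 + 10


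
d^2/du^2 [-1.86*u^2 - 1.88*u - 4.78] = -3.72000000000000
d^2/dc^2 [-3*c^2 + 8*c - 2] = -6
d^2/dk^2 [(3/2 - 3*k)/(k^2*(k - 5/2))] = 6*(-24*k^3 + 84*k^2 - 130*k + 75)/(k^4*(8*k^3 - 60*k^2 + 150*k - 125))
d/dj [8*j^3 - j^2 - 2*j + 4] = 24*j^2 - 2*j - 2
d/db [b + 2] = 1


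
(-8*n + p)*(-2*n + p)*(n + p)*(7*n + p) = 112*n^4 + 58*n^3*p - 57*n^2*p^2 - 2*n*p^3 + p^4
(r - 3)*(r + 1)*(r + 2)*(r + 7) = r^4 + 7*r^3 - 7*r^2 - 55*r - 42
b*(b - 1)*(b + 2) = b^3 + b^2 - 2*b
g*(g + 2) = g^2 + 2*g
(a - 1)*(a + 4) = a^2 + 3*a - 4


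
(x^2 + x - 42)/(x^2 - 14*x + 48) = (x + 7)/(x - 8)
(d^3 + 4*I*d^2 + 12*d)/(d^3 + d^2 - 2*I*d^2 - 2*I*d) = (d + 6*I)/(d + 1)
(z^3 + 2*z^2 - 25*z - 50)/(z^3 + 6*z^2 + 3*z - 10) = (z - 5)/(z - 1)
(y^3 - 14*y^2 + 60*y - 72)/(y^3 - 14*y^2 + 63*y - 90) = (y^2 - 8*y + 12)/(y^2 - 8*y + 15)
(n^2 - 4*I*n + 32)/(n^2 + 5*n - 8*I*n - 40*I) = (n + 4*I)/(n + 5)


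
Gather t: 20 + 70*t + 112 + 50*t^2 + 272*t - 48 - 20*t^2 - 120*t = 30*t^2 + 222*t + 84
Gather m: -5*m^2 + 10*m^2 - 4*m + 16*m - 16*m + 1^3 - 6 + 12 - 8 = 5*m^2 - 4*m - 1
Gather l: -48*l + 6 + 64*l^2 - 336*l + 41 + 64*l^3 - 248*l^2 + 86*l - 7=64*l^3 - 184*l^2 - 298*l + 40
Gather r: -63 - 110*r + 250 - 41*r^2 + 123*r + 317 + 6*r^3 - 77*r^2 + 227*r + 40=6*r^3 - 118*r^2 + 240*r + 544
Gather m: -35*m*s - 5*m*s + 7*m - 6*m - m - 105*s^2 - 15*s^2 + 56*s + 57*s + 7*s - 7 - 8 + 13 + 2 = -40*m*s - 120*s^2 + 120*s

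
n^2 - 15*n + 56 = (n - 8)*(n - 7)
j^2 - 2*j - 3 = (j - 3)*(j + 1)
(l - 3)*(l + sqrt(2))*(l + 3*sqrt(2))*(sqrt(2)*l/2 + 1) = sqrt(2)*l^4/2 - 3*sqrt(2)*l^3/2 + 5*l^3 - 15*l^2 + 7*sqrt(2)*l^2 - 21*sqrt(2)*l + 6*l - 18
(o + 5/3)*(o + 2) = o^2 + 11*o/3 + 10/3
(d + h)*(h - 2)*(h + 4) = d*h^2 + 2*d*h - 8*d + h^3 + 2*h^2 - 8*h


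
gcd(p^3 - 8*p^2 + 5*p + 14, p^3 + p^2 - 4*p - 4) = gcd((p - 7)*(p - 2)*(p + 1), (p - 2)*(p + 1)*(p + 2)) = p^2 - p - 2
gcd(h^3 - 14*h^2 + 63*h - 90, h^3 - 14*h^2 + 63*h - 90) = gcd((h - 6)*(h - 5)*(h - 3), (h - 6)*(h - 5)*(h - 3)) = h^3 - 14*h^2 + 63*h - 90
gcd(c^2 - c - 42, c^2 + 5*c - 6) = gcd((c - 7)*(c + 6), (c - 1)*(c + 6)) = c + 6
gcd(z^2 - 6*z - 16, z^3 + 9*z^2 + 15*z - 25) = 1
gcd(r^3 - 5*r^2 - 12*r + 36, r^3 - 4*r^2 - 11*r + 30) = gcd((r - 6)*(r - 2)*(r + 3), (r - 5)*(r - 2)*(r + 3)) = r^2 + r - 6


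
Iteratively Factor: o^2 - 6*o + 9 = (o - 3)*(o - 3)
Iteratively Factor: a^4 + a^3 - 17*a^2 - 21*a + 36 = (a + 3)*(a^3 - 2*a^2 - 11*a + 12) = (a - 1)*(a + 3)*(a^2 - a - 12) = (a - 1)*(a + 3)^2*(a - 4)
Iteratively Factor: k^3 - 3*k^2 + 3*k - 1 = (k - 1)*(k^2 - 2*k + 1) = (k - 1)^2*(k - 1)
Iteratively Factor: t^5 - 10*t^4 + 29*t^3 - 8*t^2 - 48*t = (t + 1)*(t^4 - 11*t^3 + 40*t^2 - 48*t) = t*(t + 1)*(t^3 - 11*t^2 + 40*t - 48) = t*(t - 4)*(t + 1)*(t^2 - 7*t + 12) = t*(t - 4)^2*(t + 1)*(t - 3)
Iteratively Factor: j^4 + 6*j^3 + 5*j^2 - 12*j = (j - 1)*(j^3 + 7*j^2 + 12*j) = j*(j - 1)*(j^2 + 7*j + 12) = j*(j - 1)*(j + 3)*(j + 4)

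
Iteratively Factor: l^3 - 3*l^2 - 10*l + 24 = (l - 2)*(l^2 - l - 12) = (l - 4)*(l - 2)*(l + 3)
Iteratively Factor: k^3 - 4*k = (k)*(k^2 - 4) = k*(k + 2)*(k - 2)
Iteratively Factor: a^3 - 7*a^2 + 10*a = (a - 2)*(a^2 - 5*a) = (a - 5)*(a - 2)*(a)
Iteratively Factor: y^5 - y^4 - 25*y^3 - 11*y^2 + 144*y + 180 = (y - 5)*(y^4 + 4*y^3 - 5*y^2 - 36*y - 36) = (y - 5)*(y - 3)*(y^3 + 7*y^2 + 16*y + 12) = (y - 5)*(y - 3)*(y + 2)*(y^2 + 5*y + 6) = (y - 5)*(y - 3)*(y + 2)*(y + 3)*(y + 2)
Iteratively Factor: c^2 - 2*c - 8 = (c + 2)*(c - 4)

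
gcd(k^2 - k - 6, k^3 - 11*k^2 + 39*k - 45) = k - 3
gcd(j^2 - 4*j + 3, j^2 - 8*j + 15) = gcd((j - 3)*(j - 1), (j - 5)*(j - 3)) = j - 3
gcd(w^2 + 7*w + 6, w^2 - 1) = w + 1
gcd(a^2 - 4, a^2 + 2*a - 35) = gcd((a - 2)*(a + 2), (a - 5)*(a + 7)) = 1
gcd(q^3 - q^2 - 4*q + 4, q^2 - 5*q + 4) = q - 1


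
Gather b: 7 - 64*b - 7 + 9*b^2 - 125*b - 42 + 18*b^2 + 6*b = 27*b^2 - 183*b - 42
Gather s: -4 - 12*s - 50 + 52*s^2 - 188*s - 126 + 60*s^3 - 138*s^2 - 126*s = 60*s^3 - 86*s^2 - 326*s - 180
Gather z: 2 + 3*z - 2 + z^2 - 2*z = z^2 + z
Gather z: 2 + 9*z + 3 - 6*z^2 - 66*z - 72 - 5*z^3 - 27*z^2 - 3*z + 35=-5*z^3 - 33*z^2 - 60*z - 32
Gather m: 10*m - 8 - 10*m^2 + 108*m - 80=-10*m^2 + 118*m - 88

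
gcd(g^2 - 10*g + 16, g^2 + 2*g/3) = 1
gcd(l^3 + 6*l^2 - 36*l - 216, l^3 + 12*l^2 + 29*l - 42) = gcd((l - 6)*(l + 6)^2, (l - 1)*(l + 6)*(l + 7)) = l + 6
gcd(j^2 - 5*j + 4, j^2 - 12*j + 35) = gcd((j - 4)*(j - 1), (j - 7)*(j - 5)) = 1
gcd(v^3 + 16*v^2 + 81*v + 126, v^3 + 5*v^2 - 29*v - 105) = v^2 + 10*v + 21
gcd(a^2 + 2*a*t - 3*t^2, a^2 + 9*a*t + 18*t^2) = a + 3*t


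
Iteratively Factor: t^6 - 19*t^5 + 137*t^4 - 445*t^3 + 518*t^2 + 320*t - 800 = (t + 1)*(t^5 - 20*t^4 + 157*t^3 - 602*t^2 + 1120*t - 800) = (t - 4)*(t + 1)*(t^4 - 16*t^3 + 93*t^2 - 230*t + 200) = (t - 4)*(t - 2)*(t + 1)*(t^3 - 14*t^2 + 65*t - 100) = (t - 5)*(t - 4)*(t - 2)*(t + 1)*(t^2 - 9*t + 20) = (t - 5)*(t - 4)^2*(t - 2)*(t + 1)*(t - 5)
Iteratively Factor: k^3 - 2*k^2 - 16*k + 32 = (k - 2)*(k^2 - 16) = (k - 4)*(k - 2)*(k + 4)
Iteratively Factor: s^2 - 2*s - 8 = (s - 4)*(s + 2)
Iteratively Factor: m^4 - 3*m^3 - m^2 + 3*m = (m)*(m^3 - 3*m^2 - m + 3) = m*(m - 3)*(m^2 - 1) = m*(m - 3)*(m - 1)*(m + 1)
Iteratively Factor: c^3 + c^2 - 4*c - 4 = (c - 2)*(c^2 + 3*c + 2) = (c - 2)*(c + 2)*(c + 1)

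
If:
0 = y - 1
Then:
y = 1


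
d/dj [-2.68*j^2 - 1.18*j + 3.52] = -5.36*j - 1.18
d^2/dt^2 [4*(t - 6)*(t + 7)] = 8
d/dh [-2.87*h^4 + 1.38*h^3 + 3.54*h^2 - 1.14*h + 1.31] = -11.48*h^3 + 4.14*h^2 + 7.08*h - 1.14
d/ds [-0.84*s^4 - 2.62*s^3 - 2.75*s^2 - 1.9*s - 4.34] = -3.36*s^3 - 7.86*s^2 - 5.5*s - 1.9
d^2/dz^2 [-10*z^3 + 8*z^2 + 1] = 16 - 60*z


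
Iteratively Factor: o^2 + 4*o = (o + 4)*(o)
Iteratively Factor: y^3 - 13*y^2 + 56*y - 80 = (y - 4)*(y^2 - 9*y + 20) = (y - 5)*(y - 4)*(y - 4)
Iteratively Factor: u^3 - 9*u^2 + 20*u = (u - 5)*(u^2 - 4*u) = (u - 5)*(u - 4)*(u)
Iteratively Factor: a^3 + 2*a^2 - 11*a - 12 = (a - 3)*(a^2 + 5*a + 4) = (a - 3)*(a + 4)*(a + 1)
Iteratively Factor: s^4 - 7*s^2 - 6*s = (s + 1)*(s^3 - s^2 - 6*s) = (s + 1)*(s + 2)*(s^2 - 3*s) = (s - 3)*(s + 1)*(s + 2)*(s)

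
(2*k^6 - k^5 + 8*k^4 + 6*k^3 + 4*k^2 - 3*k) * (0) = 0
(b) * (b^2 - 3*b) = b^3 - 3*b^2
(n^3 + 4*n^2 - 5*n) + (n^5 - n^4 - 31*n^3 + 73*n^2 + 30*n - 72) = n^5 - n^4 - 30*n^3 + 77*n^2 + 25*n - 72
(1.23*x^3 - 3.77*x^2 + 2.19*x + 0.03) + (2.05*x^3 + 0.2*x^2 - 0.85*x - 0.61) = 3.28*x^3 - 3.57*x^2 + 1.34*x - 0.58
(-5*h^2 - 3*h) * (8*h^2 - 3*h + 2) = -40*h^4 - 9*h^3 - h^2 - 6*h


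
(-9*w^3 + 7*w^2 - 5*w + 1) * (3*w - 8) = -27*w^4 + 93*w^3 - 71*w^2 + 43*w - 8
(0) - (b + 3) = -b - 3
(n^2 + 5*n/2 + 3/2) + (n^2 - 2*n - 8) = 2*n^2 + n/2 - 13/2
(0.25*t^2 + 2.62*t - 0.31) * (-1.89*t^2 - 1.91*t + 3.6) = -0.4725*t^4 - 5.4293*t^3 - 3.5183*t^2 + 10.0241*t - 1.116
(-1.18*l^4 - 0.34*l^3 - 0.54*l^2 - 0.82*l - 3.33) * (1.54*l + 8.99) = -1.8172*l^5 - 11.1318*l^4 - 3.8882*l^3 - 6.1174*l^2 - 12.5*l - 29.9367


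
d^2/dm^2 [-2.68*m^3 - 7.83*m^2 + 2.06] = -16.08*m - 15.66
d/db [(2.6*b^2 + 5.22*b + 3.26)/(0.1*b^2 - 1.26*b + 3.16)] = (-3.798*b^2 + 15.78*b + 20.6028)/(0.01*b^4 - 0.252*b^3 + 2.2196*b^2 - 7.9632*b + 9.9856)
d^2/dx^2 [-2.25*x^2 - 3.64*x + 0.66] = -4.50000000000000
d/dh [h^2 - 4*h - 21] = 2*h - 4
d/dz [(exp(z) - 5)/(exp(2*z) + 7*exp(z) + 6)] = (-(exp(z) - 5)*(2*exp(z) + 7) + exp(2*z) + 7*exp(z) + 6)*exp(z)/(exp(2*z) + 7*exp(z) + 6)^2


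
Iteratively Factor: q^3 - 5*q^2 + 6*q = (q - 3)*(q^2 - 2*q) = q*(q - 3)*(q - 2)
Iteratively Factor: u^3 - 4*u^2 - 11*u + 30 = (u - 2)*(u^2 - 2*u - 15) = (u - 2)*(u + 3)*(u - 5)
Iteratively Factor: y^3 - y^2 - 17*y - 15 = (y - 5)*(y^2 + 4*y + 3) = (y - 5)*(y + 1)*(y + 3)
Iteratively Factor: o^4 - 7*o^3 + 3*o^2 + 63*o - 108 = (o + 3)*(o^3 - 10*o^2 + 33*o - 36) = (o - 4)*(o + 3)*(o^2 - 6*o + 9) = (o - 4)*(o - 3)*(o + 3)*(o - 3)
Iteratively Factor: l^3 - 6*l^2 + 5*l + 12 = (l - 3)*(l^2 - 3*l - 4) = (l - 3)*(l + 1)*(l - 4)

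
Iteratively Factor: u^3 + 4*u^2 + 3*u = (u)*(u^2 + 4*u + 3) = u*(u + 1)*(u + 3)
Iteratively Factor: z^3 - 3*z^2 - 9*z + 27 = (z - 3)*(z^2 - 9) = (z - 3)*(z + 3)*(z - 3)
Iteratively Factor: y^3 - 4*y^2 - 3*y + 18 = (y - 3)*(y^2 - y - 6) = (y - 3)*(y + 2)*(y - 3)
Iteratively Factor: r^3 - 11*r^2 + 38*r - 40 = (r - 4)*(r^2 - 7*r + 10) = (r - 5)*(r - 4)*(r - 2)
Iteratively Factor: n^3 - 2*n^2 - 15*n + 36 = (n - 3)*(n^2 + n - 12) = (n - 3)^2*(n + 4)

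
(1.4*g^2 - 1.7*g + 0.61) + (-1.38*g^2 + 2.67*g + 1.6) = 0.02*g^2 + 0.97*g + 2.21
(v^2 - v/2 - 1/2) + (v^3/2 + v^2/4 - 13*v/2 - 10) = v^3/2 + 5*v^2/4 - 7*v - 21/2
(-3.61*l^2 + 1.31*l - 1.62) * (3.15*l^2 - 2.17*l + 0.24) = -11.3715*l^4 + 11.9602*l^3 - 8.8121*l^2 + 3.8298*l - 0.3888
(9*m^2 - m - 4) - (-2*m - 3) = 9*m^2 + m - 1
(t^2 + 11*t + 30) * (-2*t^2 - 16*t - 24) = -2*t^4 - 38*t^3 - 260*t^2 - 744*t - 720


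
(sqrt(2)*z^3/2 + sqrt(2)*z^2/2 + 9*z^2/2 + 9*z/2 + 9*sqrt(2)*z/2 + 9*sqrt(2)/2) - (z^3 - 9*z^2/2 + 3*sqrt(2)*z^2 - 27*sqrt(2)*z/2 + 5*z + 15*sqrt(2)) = -z^3 + sqrt(2)*z^3/2 - 5*sqrt(2)*z^2/2 + 9*z^2 - z/2 + 18*sqrt(2)*z - 21*sqrt(2)/2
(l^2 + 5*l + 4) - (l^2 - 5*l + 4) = 10*l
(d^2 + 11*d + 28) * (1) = d^2 + 11*d + 28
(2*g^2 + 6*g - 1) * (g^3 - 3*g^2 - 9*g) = 2*g^5 - 37*g^3 - 51*g^2 + 9*g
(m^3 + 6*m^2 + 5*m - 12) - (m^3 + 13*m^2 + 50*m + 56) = -7*m^2 - 45*m - 68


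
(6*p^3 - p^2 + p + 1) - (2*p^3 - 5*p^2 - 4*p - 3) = 4*p^3 + 4*p^2 + 5*p + 4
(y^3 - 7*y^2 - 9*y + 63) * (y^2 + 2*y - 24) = y^5 - 5*y^4 - 47*y^3 + 213*y^2 + 342*y - 1512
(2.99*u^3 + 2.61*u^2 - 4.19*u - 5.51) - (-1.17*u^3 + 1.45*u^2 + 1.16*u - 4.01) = 4.16*u^3 + 1.16*u^2 - 5.35*u - 1.5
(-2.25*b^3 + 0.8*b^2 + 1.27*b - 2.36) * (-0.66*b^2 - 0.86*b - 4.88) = 1.485*b^5 + 1.407*b^4 + 9.4538*b^3 - 3.4386*b^2 - 4.168*b + 11.5168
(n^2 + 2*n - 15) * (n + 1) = n^3 + 3*n^2 - 13*n - 15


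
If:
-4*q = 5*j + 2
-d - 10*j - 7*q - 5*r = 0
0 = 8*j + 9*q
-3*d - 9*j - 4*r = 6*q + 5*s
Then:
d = 58/143 - 25*s/11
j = -18/13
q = 16/13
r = 5*s/11 + 138/143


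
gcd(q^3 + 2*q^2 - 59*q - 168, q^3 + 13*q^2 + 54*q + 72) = q + 3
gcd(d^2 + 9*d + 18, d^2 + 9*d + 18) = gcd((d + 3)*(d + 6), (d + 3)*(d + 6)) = d^2 + 9*d + 18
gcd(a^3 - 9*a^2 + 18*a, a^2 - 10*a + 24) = a - 6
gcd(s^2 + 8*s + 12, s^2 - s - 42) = s + 6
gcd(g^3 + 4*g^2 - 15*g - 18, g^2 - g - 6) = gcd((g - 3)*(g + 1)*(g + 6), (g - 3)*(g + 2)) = g - 3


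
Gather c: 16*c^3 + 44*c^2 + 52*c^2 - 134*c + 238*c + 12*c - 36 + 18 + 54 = 16*c^3 + 96*c^2 + 116*c + 36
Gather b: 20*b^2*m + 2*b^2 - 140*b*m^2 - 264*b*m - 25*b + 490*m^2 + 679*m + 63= b^2*(20*m + 2) + b*(-140*m^2 - 264*m - 25) + 490*m^2 + 679*m + 63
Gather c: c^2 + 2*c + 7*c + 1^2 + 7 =c^2 + 9*c + 8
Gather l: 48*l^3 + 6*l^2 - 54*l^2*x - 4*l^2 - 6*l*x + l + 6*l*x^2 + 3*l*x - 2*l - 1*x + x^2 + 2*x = 48*l^3 + l^2*(2 - 54*x) + l*(6*x^2 - 3*x - 1) + x^2 + x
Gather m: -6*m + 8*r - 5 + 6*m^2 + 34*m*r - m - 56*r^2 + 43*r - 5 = 6*m^2 + m*(34*r - 7) - 56*r^2 + 51*r - 10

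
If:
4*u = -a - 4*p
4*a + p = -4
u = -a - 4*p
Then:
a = -16/15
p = 4/15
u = 0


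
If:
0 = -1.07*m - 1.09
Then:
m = -1.02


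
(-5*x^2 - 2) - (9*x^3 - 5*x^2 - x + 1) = -9*x^3 + x - 3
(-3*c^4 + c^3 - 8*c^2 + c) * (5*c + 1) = -15*c^5 + 2*c^4 - 39*c^3 - 3*c^2 + c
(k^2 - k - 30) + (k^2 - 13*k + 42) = 2*k^2 - 14*k + 12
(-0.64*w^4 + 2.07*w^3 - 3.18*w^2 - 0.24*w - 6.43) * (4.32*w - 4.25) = -2.7648*w^5 + 11.6624*w^4 - 22.5351*w^3 + 12.4782*w^2 - 26.7576*w + 27.3275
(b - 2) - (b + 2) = -4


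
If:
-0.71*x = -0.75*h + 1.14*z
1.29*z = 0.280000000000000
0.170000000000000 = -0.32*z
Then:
No Solution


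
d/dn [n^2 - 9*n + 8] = 2*n - 9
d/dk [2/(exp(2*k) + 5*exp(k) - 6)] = (-4*exp(k) - 10)*exp(k)/(exp(2*k) + 5*exp(k) - 6)^2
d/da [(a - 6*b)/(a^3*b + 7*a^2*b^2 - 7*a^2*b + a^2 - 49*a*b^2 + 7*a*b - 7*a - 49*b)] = (a^3*b + 7*a^2*b^2 - 7*a^2*b + a^2 - 49*a*b^2 + 7*a*b - 7*a - 49*b - (a - 6*b)*(3*a^2*b + 14*a*b^2 - 14*a*b + 2*a - 49*b^2 + 7*b - 7))/(a^3*b + 7*a^2*b^2 - 7*a^2*b + a^2 - 49*a*b^2 + 7*a*b - 7*a - 49*b)^2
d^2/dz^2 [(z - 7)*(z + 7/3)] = 2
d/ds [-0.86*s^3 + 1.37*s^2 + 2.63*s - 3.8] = -2.58*s^2 + 2.74*s + 2.63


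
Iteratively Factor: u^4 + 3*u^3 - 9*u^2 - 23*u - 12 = (u + 1)*(u^3 + 2*u^2 - 11*u - 12) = (u + 1)*(u + 4)*(u^2 - 2*u - 3) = (u - 3)*(u + 1)*(u + 4)*(u + 1)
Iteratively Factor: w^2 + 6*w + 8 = (w + 2)*(w + 4)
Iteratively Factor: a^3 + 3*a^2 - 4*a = (a + 4)*(a^2 - a) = a*(a + 4)*(a - 1)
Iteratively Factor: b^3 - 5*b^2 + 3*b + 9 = (b + 1)*(b^2 - 6*b + 9) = (b - 3)*(b + 1)*(b - 3)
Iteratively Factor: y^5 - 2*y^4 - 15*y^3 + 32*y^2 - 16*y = (y - 1)*(y^4 - y^3 - 16*y^2 + 16*y) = (y - 1)*(y + 4)*(y^3 - 5*y^2 + 4*y) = (y - 4)*(y - 1)*(y + 4)*(y^2 - y) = y*(y - 4)*(y - 1)*(y + 4)*(y - 1)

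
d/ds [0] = 0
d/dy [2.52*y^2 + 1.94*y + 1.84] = 5.04*y + 1.94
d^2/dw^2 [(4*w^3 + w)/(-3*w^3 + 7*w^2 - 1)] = 2*w*(-84*w^5 - 27*w^4 + 135*w^3 - 77*w^2 + 18*w - 33)/(27*w^9 - 189*w^8 + 441*w^7 - 316*w^6 - 126*w^5 + 147*w^4 + 9*w^3 - 21*w^2 + 1)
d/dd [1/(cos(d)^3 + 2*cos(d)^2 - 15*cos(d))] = (3*sin(d) - 15*sin(d)/cos(d)^2 + 4*tan(d))/((cos(d) - 3)^2*(cos(d) + 5)^2)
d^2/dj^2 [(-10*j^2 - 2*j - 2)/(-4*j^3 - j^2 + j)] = 4*(80*j^6 + 48*j^5 + 168*j^4 + 42*j^3 - 9*j^2 - 3*j + 1)/(j^3*(64*j^6 + 48*j^5 - 36*j^4 - 23*j^3 + 9*j^2 + 3*j - 1))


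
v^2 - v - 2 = (v - 2)*(v + 1)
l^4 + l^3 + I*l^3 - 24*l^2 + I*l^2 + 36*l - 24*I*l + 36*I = (l - 3)*(l - 2)*(l + 6)*(l + I)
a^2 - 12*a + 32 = (a - 8)*(a - 4)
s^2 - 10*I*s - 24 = (s - 6*I)*(s - 4*I)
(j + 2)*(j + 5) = j^2 + 7*j + 10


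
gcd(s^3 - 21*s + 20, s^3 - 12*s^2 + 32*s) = s - 4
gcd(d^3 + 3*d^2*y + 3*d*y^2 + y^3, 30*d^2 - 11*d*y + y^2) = 1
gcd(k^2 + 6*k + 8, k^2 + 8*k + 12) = k + 2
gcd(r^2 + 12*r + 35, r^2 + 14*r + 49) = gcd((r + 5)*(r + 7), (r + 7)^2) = r + 7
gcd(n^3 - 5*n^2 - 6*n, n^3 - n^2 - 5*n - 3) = n + 1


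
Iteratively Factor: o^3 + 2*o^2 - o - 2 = (o + 1)*(o^2 + o - 2) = (o + 1)*(o + 2)*(o - 1)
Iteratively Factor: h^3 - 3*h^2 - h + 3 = (h + 1)*(h^2 - 4*h + 3) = (h - 3)*(h + 1)*(h - 1)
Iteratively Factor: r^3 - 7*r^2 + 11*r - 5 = (r - 5)*(r^2 - 2*r + 1) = (r - 5)*(r - 1)*(r - 1)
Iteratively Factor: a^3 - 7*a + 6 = (a - 1)*(a^2 + a - 6) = (a - 2)*(a - 1)*(a + 3)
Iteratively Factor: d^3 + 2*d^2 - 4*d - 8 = (d + 2)*(d^2 - 4) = (d + 2)^2*(d - 2)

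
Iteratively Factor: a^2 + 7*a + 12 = (a + 3)*(a + 4)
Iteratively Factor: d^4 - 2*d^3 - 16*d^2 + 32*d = (d + 4)*(d^3 - 6*d^2 + 8*d) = (d - 2)*(d + 4)*(d^2 - 4*d) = (d - 4)*(d - 2)*(d + 4)*(d)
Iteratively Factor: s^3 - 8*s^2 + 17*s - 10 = (s - 2)*(s^2 - 6*s + 5) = (s - 5)*(s - 2)*(s - 1)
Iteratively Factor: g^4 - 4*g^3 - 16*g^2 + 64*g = (g + 4)*(g^3 - 8*g^2 + 16*g) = g*(g + 4)*(g^2 - 8*g + 16) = g*(g - 4)*(g + 4)*(g - 4)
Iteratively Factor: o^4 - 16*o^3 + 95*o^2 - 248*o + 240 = (o - 4)*(o^3 - 12*o^2 + 47*o - 60) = (o - 5)*(o - 4)*(o^2 - 7*o + 12) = (o - 5)*(o - 4)*(o - 3)*(o - 4)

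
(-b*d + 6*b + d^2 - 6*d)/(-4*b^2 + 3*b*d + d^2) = (d - 6)/(4*b + d)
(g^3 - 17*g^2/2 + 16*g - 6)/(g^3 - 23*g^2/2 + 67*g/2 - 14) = (g^2 - 8*g + 12)/(g^2 - 11*g + 28)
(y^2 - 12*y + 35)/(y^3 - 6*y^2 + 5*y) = (y - 7)/(y*(y - 1))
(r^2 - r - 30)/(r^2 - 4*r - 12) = (r + 5)/(r + 2)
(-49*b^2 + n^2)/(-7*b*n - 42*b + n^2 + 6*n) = (7*b + n)/(n + 6)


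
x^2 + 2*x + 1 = (x + 1)^2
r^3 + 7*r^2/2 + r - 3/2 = (r - 1/2)*(r + 1)*(r + 3)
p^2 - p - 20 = (p - 5)*(p + 4)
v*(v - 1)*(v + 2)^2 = v^4 + 3*v^3 - 4*v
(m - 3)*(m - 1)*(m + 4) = m^3 - 13*m + 12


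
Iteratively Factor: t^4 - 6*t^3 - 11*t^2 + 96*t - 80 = (t - 1)*(t^3 - 5*t^2 - 16*t + 80) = (t - 5)*(t - 1)*(t^2 - 16) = (t - 5)*(t - 4)*(t - 1)*(t + 4)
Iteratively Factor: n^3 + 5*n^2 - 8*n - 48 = (n - 3)*(n^2 + 8*n + 16) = (n - 3)*(n + 4)*(n + 4)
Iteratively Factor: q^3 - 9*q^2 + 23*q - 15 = (q - 5)*(q^2 - 4*q + 3) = (q - 5)*(q - 1)*(q - 3)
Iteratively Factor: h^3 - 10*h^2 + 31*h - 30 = (h - 5)*(h^2 - 5*h + 6) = (h - 5)*(h - 2)*(h - 3)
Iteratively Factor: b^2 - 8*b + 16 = (b - 4)*(b - 4)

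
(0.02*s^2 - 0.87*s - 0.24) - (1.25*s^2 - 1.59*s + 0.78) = -1.23*s^2 + 0.72*s - 1.02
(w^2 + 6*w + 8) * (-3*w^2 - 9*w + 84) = -3*w^4 - 27*w^3 + 6*w^2 + 432*w + 672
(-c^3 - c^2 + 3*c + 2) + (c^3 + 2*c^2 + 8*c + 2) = c^2 + 11*c + 4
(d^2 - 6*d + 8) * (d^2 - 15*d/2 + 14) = d^4 - 27*d^3/2 + 67*d^2 - 144*d + 112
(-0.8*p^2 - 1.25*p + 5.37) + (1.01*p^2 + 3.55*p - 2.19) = 0.21*p^2 + 2.3*p + 3.18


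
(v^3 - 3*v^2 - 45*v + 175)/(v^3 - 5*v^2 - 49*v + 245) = (v - 5)/(v - 7)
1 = 1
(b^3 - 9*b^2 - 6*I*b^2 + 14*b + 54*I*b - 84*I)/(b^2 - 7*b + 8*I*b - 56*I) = (b^2 + b*(-2 - 6*I) + 12*I)/(b + 8*I)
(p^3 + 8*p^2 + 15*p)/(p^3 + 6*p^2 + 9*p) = (p + 5)/(p + 3)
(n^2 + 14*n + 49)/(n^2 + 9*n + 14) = (n + 7)/(n + 2)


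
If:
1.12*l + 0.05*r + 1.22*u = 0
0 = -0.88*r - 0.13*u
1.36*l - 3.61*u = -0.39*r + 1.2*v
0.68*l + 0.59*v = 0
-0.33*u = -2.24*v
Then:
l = 0.00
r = 0.00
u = 0.00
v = 0.00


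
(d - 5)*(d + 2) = d^2 - 3*d - 10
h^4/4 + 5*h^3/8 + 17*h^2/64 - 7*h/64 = h*(h/4 + 1/4)*(h - 1/4)*(h + 7/4)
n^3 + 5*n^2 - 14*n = n*(n - 2)*(n + 7)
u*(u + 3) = u^2 + 3*u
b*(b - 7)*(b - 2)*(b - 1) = b^4 - 10*b^3 + 23*b^2 - 14*b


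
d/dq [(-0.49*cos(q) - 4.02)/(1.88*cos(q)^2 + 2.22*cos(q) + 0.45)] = (0.9212*sin(q)^2 - 15.1152*cos(q) - 9.6251)*sin(q)/(1.88*cos(q)^2 + 2.22*cos(q) + 0.45)^2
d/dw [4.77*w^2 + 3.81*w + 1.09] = 9.54*w + 3.81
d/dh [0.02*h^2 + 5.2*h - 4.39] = 0.04*h + 5.2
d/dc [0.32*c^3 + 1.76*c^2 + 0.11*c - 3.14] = 0.96*c^2 + 3.52*c + 0.11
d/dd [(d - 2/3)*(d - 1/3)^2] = (3*d - 1)*(9*d - 5)/9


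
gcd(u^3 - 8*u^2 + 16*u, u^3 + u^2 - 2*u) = u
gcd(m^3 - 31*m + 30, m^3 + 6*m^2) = m + 6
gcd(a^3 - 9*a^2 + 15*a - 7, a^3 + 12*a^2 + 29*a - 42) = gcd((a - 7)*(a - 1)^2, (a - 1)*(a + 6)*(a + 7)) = a - 1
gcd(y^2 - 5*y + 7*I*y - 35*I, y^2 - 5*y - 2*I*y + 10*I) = y - 5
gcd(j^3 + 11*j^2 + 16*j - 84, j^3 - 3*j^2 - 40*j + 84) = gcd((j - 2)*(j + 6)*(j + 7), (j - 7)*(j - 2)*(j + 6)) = j^2 + 4*j - 12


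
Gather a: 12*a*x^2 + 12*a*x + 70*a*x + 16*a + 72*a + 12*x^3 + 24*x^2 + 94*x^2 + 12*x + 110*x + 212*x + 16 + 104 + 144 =a*(12*x^2 + 82*x + 88) + 12*x^3 + 118*x^2 + 334*x + 264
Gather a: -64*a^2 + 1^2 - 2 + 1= -64*a^2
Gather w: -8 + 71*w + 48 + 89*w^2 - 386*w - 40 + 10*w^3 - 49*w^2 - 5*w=10*w^3 + 40*w^2 - 320*w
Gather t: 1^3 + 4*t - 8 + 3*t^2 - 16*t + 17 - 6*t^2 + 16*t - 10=-3*t^2 + 4*t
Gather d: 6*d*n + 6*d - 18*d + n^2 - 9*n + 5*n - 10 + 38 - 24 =d*(6*n - 12) + n^2 - 4*n + 4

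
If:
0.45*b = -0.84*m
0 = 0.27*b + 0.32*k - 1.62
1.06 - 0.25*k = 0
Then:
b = 0.97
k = 4.24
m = -0.52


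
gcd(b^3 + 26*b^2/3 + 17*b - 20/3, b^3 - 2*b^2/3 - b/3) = 1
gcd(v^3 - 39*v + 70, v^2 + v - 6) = v - 2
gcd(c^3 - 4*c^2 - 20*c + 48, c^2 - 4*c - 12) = c - 6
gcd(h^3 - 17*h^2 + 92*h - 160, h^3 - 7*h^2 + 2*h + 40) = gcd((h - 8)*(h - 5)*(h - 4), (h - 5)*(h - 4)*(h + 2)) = h^2 - 9*h + 20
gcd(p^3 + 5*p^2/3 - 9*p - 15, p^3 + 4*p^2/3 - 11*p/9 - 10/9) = p + 5/3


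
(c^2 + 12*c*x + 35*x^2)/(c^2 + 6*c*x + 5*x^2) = (c + 7*x)/(c + x)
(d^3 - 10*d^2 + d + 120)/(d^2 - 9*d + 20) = (d^2 - 5*d - 24)/(d - 4)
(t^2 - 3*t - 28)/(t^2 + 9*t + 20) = (t - 7)/(t + 5)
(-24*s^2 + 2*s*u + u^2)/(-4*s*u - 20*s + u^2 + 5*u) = (6*s + u)/(u + 5)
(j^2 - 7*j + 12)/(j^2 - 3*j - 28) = (-j^2 + 7*j - 12)/(-j^2 + 3*j + 28)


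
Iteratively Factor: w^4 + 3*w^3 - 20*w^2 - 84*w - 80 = (w - 5)*(w^3 + 8*w^2 + 20*w + 16) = (w - 5)*(w + 4)*(w^2 + 4*w + 4) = (w - 5)*(w + 2)*(w + 4)*(w + 2)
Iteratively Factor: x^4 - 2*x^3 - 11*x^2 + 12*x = (x - 4)*(x^3 + 2*x^2 - 3*x) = (x - 4)*(x + 3)*(x^2 - x) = x*(x - 4)*(x + 3)*(x - 1)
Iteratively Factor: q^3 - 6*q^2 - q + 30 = (q - 5)*(q^2 - q - 6) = (q - 5)*(q - 3)*(q + 2)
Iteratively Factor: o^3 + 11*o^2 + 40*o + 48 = (o + 4)*(o^2 + 7*o + 12) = (o + 3)*(o + 4)*(o + 4)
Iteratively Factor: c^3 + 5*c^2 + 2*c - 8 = (c + 2)*(c^2 + 3*c - 4) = (c - 1)*(c + 2)*(c + 4)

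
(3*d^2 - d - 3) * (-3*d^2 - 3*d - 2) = -9*d^4 - 6*d^3 + 6*d^2 + 11*d + 6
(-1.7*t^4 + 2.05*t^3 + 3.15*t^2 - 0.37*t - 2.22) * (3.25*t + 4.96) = -5.525*t^5 - 1.7695*t^4 + 20.4055*t^3 + 14.4215*t^2 - 9.0502*t - 11.0112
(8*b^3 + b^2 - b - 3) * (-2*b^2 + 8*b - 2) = -16*b^5 + 62*b^4 - 6*b^3 - 4*b^2 - 22*b + 6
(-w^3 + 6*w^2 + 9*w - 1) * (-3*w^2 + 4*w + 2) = 3*w^5 - 22*w^4 - 5*w^3 + 51*w^2 + 14*w - 2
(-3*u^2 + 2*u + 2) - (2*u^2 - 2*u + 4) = -5*u^2 + 4*u - 2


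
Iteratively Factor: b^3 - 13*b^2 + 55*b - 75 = (b - 5)*(b^2 - 8*b + 15) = (b - 5)*(b - 3)*(b - 5)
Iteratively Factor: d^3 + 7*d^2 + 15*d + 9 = (d + 3)*(d^2 + 4*d + 3) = (d + 3)^2*(d + 1)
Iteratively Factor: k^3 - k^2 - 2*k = (k)*(k^2 - k - 2) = k*(k + 1)*(k - 2)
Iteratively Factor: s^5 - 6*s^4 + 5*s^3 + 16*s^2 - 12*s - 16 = (s + 1)*(s^4 - 7*s^3 + 12*s^2 + 4*s - 16) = (s - 4)*(s + 1)*(s^3 - 3*s^2 + 4) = (s - 4)*(s - 2)*(s + 1)*(s^2 - s - 2) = (s - 4)*(s - 2)^2*(s + 1)*(s + 1)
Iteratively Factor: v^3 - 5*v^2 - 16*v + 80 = (v + 4)*(v^2 - 9*v + 20) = (v - 4)*(v + 4)*(v - 5)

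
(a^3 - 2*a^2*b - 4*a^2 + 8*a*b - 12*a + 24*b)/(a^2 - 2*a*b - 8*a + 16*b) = (a^2 - 4*a - 12)/(a - 8)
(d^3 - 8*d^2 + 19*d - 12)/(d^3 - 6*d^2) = (d^3 - 8*d^2 + 19*d - 12)/(d^2*(d - 6))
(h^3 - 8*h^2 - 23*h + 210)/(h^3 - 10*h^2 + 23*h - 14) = (h^2 - h - 30)/(h^2 - 3*h + 2)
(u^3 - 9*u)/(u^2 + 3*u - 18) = u*(u + 3)/(u + 6)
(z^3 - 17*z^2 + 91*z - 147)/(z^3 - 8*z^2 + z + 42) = (z - 7)/(z + 2)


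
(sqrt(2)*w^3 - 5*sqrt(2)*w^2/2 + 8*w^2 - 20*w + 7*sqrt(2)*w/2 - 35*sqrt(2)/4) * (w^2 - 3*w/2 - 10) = sqrt(2)*w^5 - 4*sqrt(2)*w^4 + 8*w^4 - 32*w^3 - 11*sqrt(2)*w^3/4 - 50*w^2 + 11*sqrt(2)*w^2 - 175*sqrt(2)*w/8 + 200*w + 175*sqrt(2)/2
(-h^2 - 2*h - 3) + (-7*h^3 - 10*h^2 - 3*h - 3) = -7*h^3 - 11*h^2 - 5*h - 6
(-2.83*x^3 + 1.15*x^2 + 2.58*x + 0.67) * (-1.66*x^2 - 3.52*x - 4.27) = 4.6978*x^5 + 8.0526*x^4 + 3.7533*x^3 - 15.1043*x^2 - 13.375*x - 2.8609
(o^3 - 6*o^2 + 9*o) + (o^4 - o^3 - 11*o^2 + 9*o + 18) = o^4 - 17*o^2 + 18*o + 18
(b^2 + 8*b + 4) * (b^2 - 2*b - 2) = b^4 + 6*b^3 - 14*b^2 - 24*b - 8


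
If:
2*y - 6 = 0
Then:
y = 3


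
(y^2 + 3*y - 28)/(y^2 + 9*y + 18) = (y^2 + 3*y - 28)/(y^2 + 9*y + 18)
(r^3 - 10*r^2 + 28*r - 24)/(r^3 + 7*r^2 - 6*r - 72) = (r^3 - 10*r^2 + 28*r - 24)/(r^3 + 7*r^2 - 6*r - 72)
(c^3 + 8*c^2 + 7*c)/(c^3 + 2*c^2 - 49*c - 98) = c*(c + 1)/(c^2 - 5*c - 14)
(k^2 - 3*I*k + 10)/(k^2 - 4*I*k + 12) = (k - 5*I)/(k - 6*I)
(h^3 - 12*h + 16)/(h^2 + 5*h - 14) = (h^2 + 2*h - 8)/(h + 7)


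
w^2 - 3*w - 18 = (w - 6)*(w + 3)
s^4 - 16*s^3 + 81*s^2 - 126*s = s*(s - 7)*(s - 6)*(s - 3)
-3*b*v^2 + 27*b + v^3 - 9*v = (-3*b + v)*(v - 3)*(v + 3)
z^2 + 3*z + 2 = (z + 1)*(z + 2)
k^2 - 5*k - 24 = (k - 8)*(k + 3)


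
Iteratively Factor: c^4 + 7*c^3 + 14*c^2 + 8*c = (c)*(c^3 + 7*c^2 + 14*c + 8) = c*(c + 1)*(c^2 + 6*c + 8) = c*(c + 1)*(c + 2)*(c + 4)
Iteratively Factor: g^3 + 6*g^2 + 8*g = (g)*(g^2 + 6*g + 8) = g*(g + 4)*(g + 2)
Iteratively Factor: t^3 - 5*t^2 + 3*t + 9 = (t + 1)*(t^2 - 6*t + 9) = (t - 3)*(t + 1)*(t - 3)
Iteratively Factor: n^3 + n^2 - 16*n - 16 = (n + 4)*(n^2 - 3*n - 4) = (n + 1)*(n + 4)*(n - 4)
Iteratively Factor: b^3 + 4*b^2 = (b)*(b^2 + 4*b) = b*(b + 4)*(b)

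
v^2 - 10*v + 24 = (v - 6)*(v - 4)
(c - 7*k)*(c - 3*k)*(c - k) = c^3 - 11*c^2*k + 31*c*k^2 - 21*k^3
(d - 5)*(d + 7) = d^2 + 2*d - 35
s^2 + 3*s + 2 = (s + 1)*(s + 2)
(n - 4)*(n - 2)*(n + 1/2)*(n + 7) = n^4 + 3*n^3/2 - 67*n^2/2 + 39*n + 28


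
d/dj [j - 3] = 1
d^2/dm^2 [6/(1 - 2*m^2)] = 24*(-6*m^2 - 1)/(2*m^2 - 1)^3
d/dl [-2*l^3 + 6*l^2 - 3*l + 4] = -6*l^2 + 12*l - 3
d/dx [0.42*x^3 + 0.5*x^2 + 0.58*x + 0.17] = 1.26*x^2 + 1.0*x + 0.58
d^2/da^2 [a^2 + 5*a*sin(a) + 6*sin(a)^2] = -5*a*sin(a) - 24*sin(a)^2 + 10*cos(a) + 14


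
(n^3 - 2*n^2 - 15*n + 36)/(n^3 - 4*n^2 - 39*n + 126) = (n^2 + n - 12)/(n^2 - n - 42)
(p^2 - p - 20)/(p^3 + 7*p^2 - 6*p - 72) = (p - 5)/(p^2 + 3*p - 18)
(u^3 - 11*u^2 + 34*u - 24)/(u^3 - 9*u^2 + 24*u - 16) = (u - 6)/(u - 4)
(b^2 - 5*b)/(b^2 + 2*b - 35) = b/(b + 7)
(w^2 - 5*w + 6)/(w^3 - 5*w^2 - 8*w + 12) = (w^2 - 5*w + 6)/(w^3 - 5*w^2 - 8*w + 12)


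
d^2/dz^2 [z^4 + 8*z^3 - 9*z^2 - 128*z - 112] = 12*z^2 + 48*z - 18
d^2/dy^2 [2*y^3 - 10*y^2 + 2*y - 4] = 12*y - 20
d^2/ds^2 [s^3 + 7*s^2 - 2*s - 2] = 6*s + 14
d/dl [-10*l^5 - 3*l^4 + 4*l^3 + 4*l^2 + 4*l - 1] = -50*l^4 - 12*l^3 + 12*l^2 + 8*l + 4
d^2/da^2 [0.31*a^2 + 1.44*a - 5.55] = 0.620000000000000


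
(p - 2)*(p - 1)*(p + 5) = p^3 + 2*p^2 - 13*p + 10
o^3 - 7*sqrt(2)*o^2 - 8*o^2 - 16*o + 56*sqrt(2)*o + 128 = (o - 8)*(o - 8*sqrt(2))*(o + sqrt(2))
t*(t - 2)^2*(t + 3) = t^4 - t^3 - 8*t^2 + 12*t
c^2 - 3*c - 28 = (c - 7)*(c + 4)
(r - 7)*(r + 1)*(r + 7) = r^3 + r^2 - 49*r - 49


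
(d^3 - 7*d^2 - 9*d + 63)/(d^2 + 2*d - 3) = (d^2 - 10*d + 21)/(d - 1)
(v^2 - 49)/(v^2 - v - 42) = (v + 7)/(v + 6)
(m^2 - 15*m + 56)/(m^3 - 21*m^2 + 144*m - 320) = (m - 7)/(m^2 - 13*m + 40)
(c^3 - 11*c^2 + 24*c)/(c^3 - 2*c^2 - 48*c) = (c - 3)/(c + 6)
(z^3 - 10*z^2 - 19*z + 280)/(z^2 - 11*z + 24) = (z^2 - 2*z - 35)/(z - 3)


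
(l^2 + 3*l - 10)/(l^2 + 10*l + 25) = (l - 2)/(l + 5)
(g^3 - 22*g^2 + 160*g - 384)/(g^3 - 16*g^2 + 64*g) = (g - 6)/g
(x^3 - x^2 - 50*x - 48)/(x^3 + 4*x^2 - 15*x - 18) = (x - 8)/(x - 3)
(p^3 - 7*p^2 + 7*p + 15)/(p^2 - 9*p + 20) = (p^2 - 2*p - 3)/(p - 4)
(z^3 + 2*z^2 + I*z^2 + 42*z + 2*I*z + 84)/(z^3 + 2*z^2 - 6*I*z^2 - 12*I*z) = (z + 7*I)/z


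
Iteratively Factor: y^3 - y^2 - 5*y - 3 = (y - 3)*(y^2 + 2*y + 1) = (y - 3)*(y + 1)*(y + 1)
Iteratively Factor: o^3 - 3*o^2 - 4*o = (o + 1)*(o^2 - 4*o) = o*(o + 1)*(o - 4)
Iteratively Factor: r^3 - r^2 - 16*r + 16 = (r - 4)*(r^2 + 3*r - 4) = (r - 4)*(r + 4)*(r - 1)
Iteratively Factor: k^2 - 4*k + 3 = (k - 3)*(k - 1)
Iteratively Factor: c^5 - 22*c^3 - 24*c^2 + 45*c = (c + 3)*(c^4 - 3*c^3 - 13*c^2 + 15*c) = c*(c + 3)*(c^3 - 3*c^2 - 13*c + 15) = c*(c - 5)*(c + 3)*(c^2 + 2*c - 3) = c*(c - 5)*(c - 1)*(c + 3)*(c + 3)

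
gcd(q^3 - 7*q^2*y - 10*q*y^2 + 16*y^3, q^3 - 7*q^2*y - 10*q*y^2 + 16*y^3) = q^3 - 7*q^2*y - 10*q*y^2 + 16*y^3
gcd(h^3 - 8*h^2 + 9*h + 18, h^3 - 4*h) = 1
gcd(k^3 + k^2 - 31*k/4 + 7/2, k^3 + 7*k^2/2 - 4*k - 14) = k^2 + 3*k/2 - 7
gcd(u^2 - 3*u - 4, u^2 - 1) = u + 1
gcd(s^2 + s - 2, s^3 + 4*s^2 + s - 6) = s^2 + s - 2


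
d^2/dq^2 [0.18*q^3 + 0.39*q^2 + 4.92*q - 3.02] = 1.08*q + 0.78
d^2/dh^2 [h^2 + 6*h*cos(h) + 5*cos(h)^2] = -6*h*cos(h) + 20*sin(h)^2 - 12*sin(h) - 8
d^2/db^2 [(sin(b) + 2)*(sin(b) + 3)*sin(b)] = -9*sin(b)^3 - 20*sin(b)^2 + 10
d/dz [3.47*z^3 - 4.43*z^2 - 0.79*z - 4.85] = 10.41*z^2 - 8.86*z - 0.79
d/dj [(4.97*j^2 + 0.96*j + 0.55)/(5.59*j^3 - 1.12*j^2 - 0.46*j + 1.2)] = (-27.7823*j^4 - 10.7328*j^3 - 10.4345*j^2 + 13.16*j + 1.405)/(31.2481*j^6 - 12.5216*j^5 - 3.8884*j^4 + 14.4464*j^3 - 2.4764*j^2 - 1.104*j + 1.44)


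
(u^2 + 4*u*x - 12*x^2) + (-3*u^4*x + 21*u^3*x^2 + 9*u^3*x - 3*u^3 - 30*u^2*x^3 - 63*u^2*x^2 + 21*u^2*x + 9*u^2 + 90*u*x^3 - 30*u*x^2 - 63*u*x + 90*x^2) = -3*u^4*x + 21*u^3*x^2 + 9*u^3*x - 3*u^3 - 30*u^2*x^3 - 63*u^2*x^2 + 21*u^2*x + 10*u^2 + 90*u*x^3 - 30*u*x^2 - 59*u*x + 78*x^2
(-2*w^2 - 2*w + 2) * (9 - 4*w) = 8*w^3 - 10*w^2 - 26*w + 18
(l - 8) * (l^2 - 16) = l^3 - 8*l^2 - 16*l + 128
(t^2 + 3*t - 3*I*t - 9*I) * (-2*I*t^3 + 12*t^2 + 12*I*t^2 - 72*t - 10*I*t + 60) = -2*I*t^5 + 6*t^4 + 6*I*t^4 - 18*t^3 - 10*I*t^3 - 78*t^2 + 78*I*t^2 + 90*t + 468*I*t - 540*I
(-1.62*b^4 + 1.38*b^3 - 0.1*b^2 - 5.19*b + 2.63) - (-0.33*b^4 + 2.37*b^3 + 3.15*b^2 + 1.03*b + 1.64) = -1.29*b^4 - 0.99*b^3 - 3.25*b^2 - 6.22*b + 0.99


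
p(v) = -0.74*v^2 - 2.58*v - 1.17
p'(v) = -1.48*v - 2.58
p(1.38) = -6.14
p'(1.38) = -4.62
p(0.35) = -2.16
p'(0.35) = -3.10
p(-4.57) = -4.83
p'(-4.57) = 4.18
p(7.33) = -59.84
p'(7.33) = -13.43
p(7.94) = -68.31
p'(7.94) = -14.33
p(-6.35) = -14.63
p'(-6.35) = 6.82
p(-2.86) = 0.16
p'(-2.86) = 1.65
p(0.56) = -2.85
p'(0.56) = -3.41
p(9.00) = -84.33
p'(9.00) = -15.90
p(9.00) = -84.33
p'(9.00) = -15.90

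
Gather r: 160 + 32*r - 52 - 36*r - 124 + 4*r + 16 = 0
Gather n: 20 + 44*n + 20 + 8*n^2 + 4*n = 8*n^2 + 48*n + 40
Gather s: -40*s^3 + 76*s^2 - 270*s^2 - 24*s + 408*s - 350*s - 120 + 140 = -40*s^3 - 194*s^2 + 34*s + 20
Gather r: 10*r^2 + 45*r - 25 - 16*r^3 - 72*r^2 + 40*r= -16*r^3 - 62*r^2 + 85*r - 25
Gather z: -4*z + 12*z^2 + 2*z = 12*z^2 - 2*z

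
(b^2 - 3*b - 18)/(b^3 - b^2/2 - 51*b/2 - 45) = 2/(2*b + 5)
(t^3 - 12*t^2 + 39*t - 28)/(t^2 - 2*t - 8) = (t^2 - 8*t + 7)/(t + 2)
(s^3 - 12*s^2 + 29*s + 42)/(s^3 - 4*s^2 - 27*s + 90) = (s^2 - 6*s - 7)/(s^2 + 2*s - 15)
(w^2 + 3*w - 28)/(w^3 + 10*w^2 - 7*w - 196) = 1/(w + 7)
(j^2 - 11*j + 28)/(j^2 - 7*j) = (j - 4)/j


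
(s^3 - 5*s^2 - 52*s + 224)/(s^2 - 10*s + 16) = (s^2 + 3*s - 28)/(s - 2)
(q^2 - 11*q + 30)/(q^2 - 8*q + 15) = (q - 6)/(q - 3)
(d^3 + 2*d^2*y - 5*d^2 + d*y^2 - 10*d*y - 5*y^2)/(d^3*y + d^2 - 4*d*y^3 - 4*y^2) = (d^3 + 2*d^2*y - 5*d^2 + d*y^2 - 10*d*y - 5*y^2)/(d^3*y + d^2 - 4*d*y^3 - 4*y^2)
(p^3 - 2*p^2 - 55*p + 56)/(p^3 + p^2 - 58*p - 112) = (p - 1)/(p + 2)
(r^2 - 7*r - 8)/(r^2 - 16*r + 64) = (r + 1)/(r - 8)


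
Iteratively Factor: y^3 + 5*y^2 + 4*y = (y)*(y^2 + 5*y + 4) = y*(y + 4)*(y + 1)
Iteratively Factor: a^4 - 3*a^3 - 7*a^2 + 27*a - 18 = (a - 2)*(a^3 - a^2 - 9*a + 9) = (a - 3)*(a - 2)*(a^2 + 2*a - 3) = (a - 3)*(a - 2)*(a + 3)*(a - 1)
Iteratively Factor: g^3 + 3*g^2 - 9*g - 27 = (g + 3)*(g^2 - 9) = (g + 3)^2*(g - 3)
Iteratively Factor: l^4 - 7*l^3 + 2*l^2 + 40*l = (l - 4)*(l^3 - 3*l^2 - 10*l) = l*(l - 4)*(l^2 - 3*l - 10) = l*(l - 5)*(l - 4)*(l + 2)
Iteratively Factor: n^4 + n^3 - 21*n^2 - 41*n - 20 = (n + 4)*(n^3 - 3*n^2 - 9*n - 5) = (n - 5)*(n + 4)*(n^2 + 2*n + 1) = (n - 5)*(n + 1)*(n + 4)*(n + 1)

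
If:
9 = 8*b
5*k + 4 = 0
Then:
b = 9/8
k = -4/5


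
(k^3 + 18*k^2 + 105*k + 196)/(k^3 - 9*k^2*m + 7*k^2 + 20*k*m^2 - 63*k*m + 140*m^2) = (k^2 + 11*k + 28)/(k^2 - 9*k*m + 20*m^2)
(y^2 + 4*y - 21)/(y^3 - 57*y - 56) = (y - 3)/(y^2 - 7*y - 8)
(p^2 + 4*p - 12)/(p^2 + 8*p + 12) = (p - 2)/(p + 2)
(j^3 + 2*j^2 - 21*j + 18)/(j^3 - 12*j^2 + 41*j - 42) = (j^2 + 5*j - 6)/(j^2 - 9*j + 14)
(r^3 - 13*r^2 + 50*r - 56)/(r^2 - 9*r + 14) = r - 4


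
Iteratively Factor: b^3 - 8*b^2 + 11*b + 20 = (b - 5)*(b^2 - 3*b - 4) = (b - 5)*(b - 4)*(b + 1)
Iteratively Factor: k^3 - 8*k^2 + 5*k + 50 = (k - 5)*(k^2 - 3*k - 10) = (k - 5)^2*(k + 2)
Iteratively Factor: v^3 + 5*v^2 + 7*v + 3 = (v + 1)*(v^2 + 4*v + 3) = (v + 1)*(v + 3)*(v + 1)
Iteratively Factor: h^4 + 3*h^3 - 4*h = (h - 1)*(h^3 + 4*h^2 + 4*h) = (h - 1)*(h + 2)*(h^2 + 2*h) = h*(h - 1)*(h + 2)*(h + 2)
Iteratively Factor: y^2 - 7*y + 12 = (y - 3)*(y - 4)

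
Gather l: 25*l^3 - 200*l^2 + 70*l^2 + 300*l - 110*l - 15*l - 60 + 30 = 25*l^3 - 130*l^2 + 175*l - 30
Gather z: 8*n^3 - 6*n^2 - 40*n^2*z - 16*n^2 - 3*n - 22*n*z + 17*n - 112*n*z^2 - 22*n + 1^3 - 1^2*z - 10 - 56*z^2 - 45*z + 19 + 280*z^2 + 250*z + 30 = 8*n^3 - 22*n^2 - 8*n + z^2*(224 - 112*n) + z*(-40*n^2 - 22*n + 204) + 40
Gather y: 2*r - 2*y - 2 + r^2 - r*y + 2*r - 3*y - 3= r^2 + 4*r + y*(-r - 5) - 5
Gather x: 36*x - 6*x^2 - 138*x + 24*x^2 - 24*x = 18*x^2 - 126*x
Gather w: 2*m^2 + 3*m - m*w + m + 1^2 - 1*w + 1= 2*m^2 + 4*m + w*(-m - 1) + 2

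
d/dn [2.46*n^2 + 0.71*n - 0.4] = 4.92*n + 0.71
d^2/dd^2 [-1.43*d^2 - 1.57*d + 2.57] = -2.86000000000000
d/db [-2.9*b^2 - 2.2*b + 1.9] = -5.8*b - 2.2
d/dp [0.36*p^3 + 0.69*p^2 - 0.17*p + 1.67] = 1.08*p^2 + 1.38*p - 0.17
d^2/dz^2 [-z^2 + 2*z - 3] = -2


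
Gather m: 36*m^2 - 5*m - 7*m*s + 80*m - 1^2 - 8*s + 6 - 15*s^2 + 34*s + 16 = 36*m^2 + m*(75 - 7*s) - 15*s^2 + 26*s + 21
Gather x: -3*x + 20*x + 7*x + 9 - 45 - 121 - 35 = 24*x - 192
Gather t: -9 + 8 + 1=0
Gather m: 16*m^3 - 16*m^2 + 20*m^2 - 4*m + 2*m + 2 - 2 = 16*m^3 + 4*m^2 - 2*m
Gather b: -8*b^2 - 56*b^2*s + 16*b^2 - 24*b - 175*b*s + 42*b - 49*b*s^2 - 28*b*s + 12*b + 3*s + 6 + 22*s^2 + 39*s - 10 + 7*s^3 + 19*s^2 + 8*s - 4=b^2*(8 - 56*s) + b*(-49*s^2 - 203*s + 30) + 7*s^3 + 41*s^2 + 50*s - 8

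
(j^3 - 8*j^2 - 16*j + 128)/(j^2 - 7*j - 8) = (j^2 - 16)/(j + 1)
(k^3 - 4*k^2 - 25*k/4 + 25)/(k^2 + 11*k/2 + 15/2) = (k^2 - 13*k/2 + 10)/(k + 3)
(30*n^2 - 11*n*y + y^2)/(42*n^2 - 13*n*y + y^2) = (-5*n + y)/(-7*n + y)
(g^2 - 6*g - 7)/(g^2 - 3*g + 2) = (g^2 - 6*g - 7)/(g^2 - 3*g + 2)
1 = 1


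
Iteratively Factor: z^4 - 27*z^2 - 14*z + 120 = (z + 3)*(z^3 - 3*z^2 - 18*z + 40) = (z - 5)*(z + 3)*(z^2 + 2*z - 8) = (z - 5)*(z - 2)*(z + 3)*(z + 4)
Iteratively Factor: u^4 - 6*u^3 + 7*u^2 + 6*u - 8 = (u - 2)*(u^3 - 4*u^2 - u + 4) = (u - 4)*(u - 2)*(u^2 - 1) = (u - 4)*(u - 2)*(u - 1)*(u + 1)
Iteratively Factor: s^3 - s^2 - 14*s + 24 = (s + 4)*(s^2 - 5*s + 6) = (s - 2)*(s + 4)*(s - 3)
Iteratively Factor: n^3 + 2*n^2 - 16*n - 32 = (n - 4)*(n^2 + 6*n + 8) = (n - 4)*(n + 2)*(n + 4)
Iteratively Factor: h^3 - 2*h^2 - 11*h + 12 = (h - 1)*(h^2 - h - 12) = (h - 1)*(h + 3)*(h - 4)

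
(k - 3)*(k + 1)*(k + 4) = k^3 + 2*k^2 - 11*k - 12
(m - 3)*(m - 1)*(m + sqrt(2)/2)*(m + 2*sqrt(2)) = m^4 - 4*m^3 + 5*sqrt(2)*m^3/2 - 10*sqrt(2)*m^2 + 5*m^2 - 8*m + 15*sqrt(2)*m/2 + 6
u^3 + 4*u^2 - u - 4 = (u - 1)*(u + 1)*(u + 4)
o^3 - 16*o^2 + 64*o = o*(o - 8)^2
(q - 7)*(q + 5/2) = q^2 - 9*q/2 - 35/2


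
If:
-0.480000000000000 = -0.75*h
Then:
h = 0.64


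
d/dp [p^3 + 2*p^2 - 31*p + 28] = 3*p^2 + 4*p - 31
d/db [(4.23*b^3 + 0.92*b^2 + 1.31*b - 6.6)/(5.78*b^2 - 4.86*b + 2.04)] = (24.4494*b^4 - 41.1156*b^3 + 13.8446*b^2 + 80.0496*b - 29.4036)/(33.4084*b^4 - 56.1816*b^3 + 47.202*b^2 - 19.8288*b + 4.1616)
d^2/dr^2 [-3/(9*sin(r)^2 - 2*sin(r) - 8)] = 6*(-162*sin(r)^4 + 27*sin(r)^3 + 97*sin(r)^2 - 46*sin(r) + 76)/(-9*sin(r)^2 + 2*sin(r) + 8)^3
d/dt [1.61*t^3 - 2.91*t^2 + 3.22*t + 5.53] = 4.83*t^2 - 5.82*t + 3.22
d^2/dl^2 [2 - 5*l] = 0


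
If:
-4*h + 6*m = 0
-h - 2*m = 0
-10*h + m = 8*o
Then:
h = 0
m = 0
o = 0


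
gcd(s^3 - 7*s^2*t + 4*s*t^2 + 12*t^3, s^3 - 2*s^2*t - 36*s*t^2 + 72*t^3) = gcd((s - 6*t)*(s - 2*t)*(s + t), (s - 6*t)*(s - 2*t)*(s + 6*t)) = s^2 - 8*s*t + 12*t^2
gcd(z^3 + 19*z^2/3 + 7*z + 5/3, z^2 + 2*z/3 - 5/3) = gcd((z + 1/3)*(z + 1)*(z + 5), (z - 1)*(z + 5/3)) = 1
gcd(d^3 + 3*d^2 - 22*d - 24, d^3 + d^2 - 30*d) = d + 6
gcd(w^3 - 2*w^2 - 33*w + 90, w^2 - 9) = w - 3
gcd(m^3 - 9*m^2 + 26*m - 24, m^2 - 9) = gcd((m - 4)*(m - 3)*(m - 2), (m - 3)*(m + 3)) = m - 3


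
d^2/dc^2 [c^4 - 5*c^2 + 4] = 12*c^2 - 10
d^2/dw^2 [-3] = 0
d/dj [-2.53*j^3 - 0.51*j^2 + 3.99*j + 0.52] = -7.59*j^2 - 1.02*j + 3.99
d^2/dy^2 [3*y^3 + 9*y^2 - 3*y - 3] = 18*y + 18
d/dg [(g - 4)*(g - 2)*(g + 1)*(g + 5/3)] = 4*g^3 - 10*g^2 - 38*g/3 + 34/3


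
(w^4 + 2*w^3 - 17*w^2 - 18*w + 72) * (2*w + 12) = 2*w^5 + 16*w^4 - 10*w^3 - 240*w^2 - 72*w + 864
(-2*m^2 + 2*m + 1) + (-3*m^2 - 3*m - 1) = -5*m^2 - m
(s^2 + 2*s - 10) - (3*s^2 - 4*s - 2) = -2*s^2 + 6*s - 8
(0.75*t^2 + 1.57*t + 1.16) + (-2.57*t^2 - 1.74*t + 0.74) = -1.82*t^2 - 0.17*t + 1.9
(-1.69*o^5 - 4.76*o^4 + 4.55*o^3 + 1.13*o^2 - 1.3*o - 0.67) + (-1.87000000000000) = -1.69*o^5 - 4.76*o^4 + 4.55*o^3 + 1.13*o^2 - 1.3*o - 2.54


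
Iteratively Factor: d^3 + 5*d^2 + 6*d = (d + 2)*(d^2 + 3*d) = (d + 2)*(d + 3)*(d)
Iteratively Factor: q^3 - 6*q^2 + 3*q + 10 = (q - 5)*(q^2 - q - 2) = (q - 5)*(q + 1)*(q - 2)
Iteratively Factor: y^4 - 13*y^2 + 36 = (y - 3)*(y^3 + 3*y^2 - 4*y - 12) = (y - 3)*(y - 2)*(y^2 + 5*y + 6) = (y - 3)*(y - 2)*(y + 2)*(y + 3)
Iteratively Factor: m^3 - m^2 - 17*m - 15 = (m + 1)*(m^2 - 2*m - 15) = (m + 1)*(m + 3)*(m - 5)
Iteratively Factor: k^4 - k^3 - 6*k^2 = (k + 2)*(k^3 - 3*k^2) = (k - 3)*(k + 2)*(k^2) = k*(k - 3)*(k + 2)*(k)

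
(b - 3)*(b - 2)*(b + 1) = b^3 - 4*b^2 + b + 6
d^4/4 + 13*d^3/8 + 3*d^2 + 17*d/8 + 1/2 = (d/2 + 1/2)^2*(d + 1/2)*(d + 4)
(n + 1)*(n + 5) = n^2 + 6*n + 5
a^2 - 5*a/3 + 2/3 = (a - 1)*(a - 2/3)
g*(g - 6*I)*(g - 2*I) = g^3 - 8*I*g^2 - 12*g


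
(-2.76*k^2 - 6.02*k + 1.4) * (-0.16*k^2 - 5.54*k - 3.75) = 0.4416*k^4 + 16.2536*k^3 + 43.4768*k^2 + 14.819*k - 5.25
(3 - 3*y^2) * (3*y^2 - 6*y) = -9*y^4 + 18*y^3 + 9*y^2 - 18*y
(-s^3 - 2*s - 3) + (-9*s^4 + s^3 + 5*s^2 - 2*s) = -9*s^4 + 5*s^2 - 4*s - 3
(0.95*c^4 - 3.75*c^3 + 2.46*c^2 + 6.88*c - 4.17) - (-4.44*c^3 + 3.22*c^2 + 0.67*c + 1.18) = 0.95*c^4 + 0.69*c^3 - 0.76*c^2 + 6.21*c - 5.35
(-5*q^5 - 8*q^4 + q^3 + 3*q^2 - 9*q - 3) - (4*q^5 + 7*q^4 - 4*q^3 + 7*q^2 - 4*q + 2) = -9*q^5 - 15*q^4 + 5*q^3 - 4*q^2 - 5*q - 5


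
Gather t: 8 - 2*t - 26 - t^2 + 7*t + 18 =-t^2 + 5*t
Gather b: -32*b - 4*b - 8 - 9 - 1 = -36*b - 18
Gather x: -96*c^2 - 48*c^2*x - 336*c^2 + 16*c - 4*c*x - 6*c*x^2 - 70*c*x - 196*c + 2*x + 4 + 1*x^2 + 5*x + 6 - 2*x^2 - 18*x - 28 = -432*c^2 - 180*c + x^2*(-6*c - 1) + x*(-48*c^2 - 74*c - 11) - 18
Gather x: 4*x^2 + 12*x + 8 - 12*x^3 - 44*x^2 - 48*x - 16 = -12*x^3 - 40*x^2 - 36*x - 8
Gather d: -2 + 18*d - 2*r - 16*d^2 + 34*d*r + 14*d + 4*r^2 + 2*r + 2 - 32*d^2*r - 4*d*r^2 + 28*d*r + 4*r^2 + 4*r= d^2*(-32*r - 16) + d*(-4*r^2 + 62*r + 32) + 8*r^2 + 4*r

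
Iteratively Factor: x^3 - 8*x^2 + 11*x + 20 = (x - 5)*(x^2 - 3*x - 4) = (x - 5)*(x + 1)*(x - 4)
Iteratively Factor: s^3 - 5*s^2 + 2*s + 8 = (s - 2)*(s^2 - 3*s - 4) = (s - 4)*(s - 2)*(s + 1)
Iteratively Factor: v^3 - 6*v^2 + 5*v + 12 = (v - 3)*(v^2 - 3*v - 4) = (v - 3)*(v + 1)*(v - 4)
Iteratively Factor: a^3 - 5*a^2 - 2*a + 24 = (a - 3)*(a^2 - 2*a - 8) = (a - 4)*(a - 3)*(a + 2)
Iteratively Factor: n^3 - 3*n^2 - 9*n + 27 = (n - 3)*(n^2 - 9) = (n - 3)*(n + 3)*(n - 3)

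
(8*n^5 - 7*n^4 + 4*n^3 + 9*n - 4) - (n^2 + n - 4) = 8*n^5 - 7*n^4 + 4*n^3 - n^2 + 8*n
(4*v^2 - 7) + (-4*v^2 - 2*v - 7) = -2*v - 14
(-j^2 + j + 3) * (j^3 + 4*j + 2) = -j^5 + j^4 - j^3 + 2*j^2 + 14*j + 6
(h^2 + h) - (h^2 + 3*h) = -2*h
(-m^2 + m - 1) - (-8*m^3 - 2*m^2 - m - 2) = 8*m^3 + m^2 + 2*m + 1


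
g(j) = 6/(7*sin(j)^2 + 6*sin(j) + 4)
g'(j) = 6*(-14*sin(j)*cos(j) - 6*cos(j))/(7*sin(j)^2 + 6*sin(j) + 4)^2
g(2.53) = 0.62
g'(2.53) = 0.73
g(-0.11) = 1.75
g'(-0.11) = -2.27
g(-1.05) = 1.48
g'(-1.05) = 1.11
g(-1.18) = 1.35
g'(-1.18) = 0.81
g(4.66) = 1.20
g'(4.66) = -0.10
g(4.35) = 1.33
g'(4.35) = -0.74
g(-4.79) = 0.35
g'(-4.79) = -0.03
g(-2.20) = 1.61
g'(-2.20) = -1.35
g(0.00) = 1.50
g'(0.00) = -2.25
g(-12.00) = 0.65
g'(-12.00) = -0.80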